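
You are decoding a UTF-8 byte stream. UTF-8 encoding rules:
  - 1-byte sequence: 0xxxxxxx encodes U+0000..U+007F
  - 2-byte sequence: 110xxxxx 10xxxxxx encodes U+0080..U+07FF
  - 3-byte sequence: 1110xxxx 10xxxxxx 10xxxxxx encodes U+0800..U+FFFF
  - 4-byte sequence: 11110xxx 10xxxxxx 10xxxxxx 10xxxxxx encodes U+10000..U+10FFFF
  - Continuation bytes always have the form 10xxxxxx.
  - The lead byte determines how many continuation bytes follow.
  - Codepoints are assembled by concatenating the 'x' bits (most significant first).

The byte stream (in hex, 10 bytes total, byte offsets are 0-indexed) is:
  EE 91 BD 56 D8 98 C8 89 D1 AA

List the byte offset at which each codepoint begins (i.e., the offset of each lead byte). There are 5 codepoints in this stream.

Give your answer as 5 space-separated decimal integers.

Byte[0]=EE: 3-byte lead, need 2 cont bytes. acc=0xE
Byte[1]=91: continuation. acc=(acc<<6)|0x11=0x391
Byte[2]=BD: continuation. acc=(acc<<6)|0x3D=0xE47D
Completed: cp=U+E47D (starts at byte 0)
Byte[3]=56: 1-byte ASCII. cp=U+0056
Byte[4]=D8: 2-byte lead, need 1 cont bytes. acc=0x18
Byte[5]=98: continuation. acc=(acc<<6)|0x18=0x618
Completed: cp=U+0618 (starts at byte 4)
Byte[6]=C8: 2-byte lead, need 1 cont bytes. acc=0x8
Byte[7]=89: continuation. acc=(acc<<6)|0x09=0x209
Completed: cp=U+0209 (starts at byte 6)
Byte[8]=D1: 2-byte lead, need 1 cont bytes. acc=0x11
Byte[9]=AA: continuation. acc=(acc<<6)|0x2A=0x46A
Completed: cp=U+046A (starts at byte 8)

Answer: 0 3 4 6 8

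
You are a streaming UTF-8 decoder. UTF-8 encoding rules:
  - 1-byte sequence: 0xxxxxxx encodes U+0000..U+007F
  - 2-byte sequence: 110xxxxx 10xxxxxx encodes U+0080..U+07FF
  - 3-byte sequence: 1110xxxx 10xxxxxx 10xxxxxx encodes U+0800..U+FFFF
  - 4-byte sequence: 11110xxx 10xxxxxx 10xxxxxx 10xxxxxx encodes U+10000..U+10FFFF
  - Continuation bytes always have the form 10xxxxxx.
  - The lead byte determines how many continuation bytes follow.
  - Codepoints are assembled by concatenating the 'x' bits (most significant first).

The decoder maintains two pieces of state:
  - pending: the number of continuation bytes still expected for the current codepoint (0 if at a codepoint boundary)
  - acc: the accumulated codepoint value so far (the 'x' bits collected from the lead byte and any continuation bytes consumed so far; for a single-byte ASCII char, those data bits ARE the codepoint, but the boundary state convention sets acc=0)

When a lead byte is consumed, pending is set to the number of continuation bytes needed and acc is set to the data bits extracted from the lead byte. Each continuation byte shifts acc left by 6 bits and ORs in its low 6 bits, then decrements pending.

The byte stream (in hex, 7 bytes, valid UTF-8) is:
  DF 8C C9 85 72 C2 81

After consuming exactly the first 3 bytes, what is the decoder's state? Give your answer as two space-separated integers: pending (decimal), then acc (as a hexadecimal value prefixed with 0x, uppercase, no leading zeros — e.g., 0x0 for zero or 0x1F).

Byte[0]=DF: 2-byte lead. pending=1, acc=0x1F
Byte[1]=8C: continuation. acc=(acc<<6)|0x0C=0x7CC, pending=0
Byte[2]=C9: 2-byte lead. pending=1, acc=0x9

Answer: 1 0x9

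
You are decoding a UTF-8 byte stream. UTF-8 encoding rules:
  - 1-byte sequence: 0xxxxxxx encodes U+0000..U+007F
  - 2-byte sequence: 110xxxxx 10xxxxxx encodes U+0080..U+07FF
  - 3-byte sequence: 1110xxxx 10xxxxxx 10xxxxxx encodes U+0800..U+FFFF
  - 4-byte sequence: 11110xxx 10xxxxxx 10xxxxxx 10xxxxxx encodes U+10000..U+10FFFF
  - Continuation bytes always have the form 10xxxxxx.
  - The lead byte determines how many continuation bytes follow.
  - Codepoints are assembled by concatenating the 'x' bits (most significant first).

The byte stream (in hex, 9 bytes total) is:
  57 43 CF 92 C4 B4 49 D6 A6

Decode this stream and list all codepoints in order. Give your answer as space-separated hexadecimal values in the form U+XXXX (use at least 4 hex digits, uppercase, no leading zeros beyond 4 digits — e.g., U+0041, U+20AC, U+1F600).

Byte[0]=57: 1-byte ASCII. cp=U+0057
Byte[1]=43: 1-byte ASCII. cp=U+0043
Byte[2]=CF: 2-byte lead, need 1 cont bytes. acc=0xF
Byte[3]=92: continuation. acc=(acc<<6)|0x12=0x3D2
Completed: cp=U+03D2 (starts at byte 2)
Byte[4]=C4: 2-byte lead, need 1 cont bytes. acc=0x4
Byte[5]=B4: continuation. acc=(acc<<6)|0x34=0x134
Completed: cp=U+0134 (starts at byte 4)
Byte[6]=49: 1-byte ASCII. cp=U+0049
Byte[7]=D6: 2-byte lead, need 1 cont bytes. acc=0x16
Byte[8]=A6: continuation. acc=(acc<<6)|0x26=0x5A6
Completed: cp=U+05A6 (starts at byte 7)

Answer: U+0057 U+0043 U+03D2 U+0134 U+0049 U+05A6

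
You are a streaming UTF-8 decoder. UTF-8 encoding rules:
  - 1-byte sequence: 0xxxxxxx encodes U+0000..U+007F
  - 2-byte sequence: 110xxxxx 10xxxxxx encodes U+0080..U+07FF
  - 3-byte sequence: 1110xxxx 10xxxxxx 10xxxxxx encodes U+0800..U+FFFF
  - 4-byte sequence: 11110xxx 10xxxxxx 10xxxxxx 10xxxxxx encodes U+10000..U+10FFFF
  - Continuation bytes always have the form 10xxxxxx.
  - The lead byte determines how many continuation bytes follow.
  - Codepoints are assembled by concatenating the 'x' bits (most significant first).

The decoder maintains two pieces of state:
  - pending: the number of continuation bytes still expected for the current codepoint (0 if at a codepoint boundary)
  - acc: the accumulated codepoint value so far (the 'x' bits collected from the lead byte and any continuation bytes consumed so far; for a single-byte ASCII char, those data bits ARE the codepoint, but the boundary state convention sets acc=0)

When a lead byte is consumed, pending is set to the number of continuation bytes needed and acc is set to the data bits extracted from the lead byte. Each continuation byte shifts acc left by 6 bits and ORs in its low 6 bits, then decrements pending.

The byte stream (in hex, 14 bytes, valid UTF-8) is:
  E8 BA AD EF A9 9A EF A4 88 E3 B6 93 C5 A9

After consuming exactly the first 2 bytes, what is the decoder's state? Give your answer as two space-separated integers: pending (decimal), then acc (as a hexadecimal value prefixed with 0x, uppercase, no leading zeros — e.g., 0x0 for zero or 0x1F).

Byte[0]=E8: 3-byte lead. pending=2, acc=0x8
Byte[1]=BA: continuation. acc=(acc<<6)|0x3A=0x23A, pending=1

Answer: 1 0x23A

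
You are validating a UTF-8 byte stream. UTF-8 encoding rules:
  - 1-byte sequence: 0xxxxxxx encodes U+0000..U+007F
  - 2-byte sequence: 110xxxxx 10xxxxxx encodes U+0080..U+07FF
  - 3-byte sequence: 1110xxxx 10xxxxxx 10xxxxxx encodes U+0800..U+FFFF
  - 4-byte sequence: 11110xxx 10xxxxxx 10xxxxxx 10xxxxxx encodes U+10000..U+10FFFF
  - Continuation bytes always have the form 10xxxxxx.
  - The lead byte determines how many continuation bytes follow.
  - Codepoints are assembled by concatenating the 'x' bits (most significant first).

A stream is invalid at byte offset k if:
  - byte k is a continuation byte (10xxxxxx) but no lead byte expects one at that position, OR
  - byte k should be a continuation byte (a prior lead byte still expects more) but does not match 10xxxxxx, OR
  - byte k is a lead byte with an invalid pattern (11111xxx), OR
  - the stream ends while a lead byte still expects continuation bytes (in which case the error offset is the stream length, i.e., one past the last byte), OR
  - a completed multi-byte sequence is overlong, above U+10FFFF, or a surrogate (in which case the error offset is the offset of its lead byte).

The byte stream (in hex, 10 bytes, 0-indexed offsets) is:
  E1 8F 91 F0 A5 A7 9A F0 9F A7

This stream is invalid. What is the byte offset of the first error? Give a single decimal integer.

Answer: 10

Derivation:
Byte[0]=E1: 3-byte lead, need 2 cont bytes. acc=0x1
Byte[1]=8F: continuation. acc=(acc<<6)|0x0F=0x4F
Byte[2]=91: continuation. acc=(acc<<6)|0x11=0x13D1
Completed: cp=U+13D1 (starts at byte 0)
Byte[3]=F0: 4-byte lead, need 3 cont bytes. acc=0x0
Byte[4]=A5: continuation. acc=(acc<<6)|0x25=0x25
Byte[5]=A7: continuation. acc=(acc<<6)|0x27=0x967
Byte[6]=9A: continuation. acc=(acc<<6)|0x1A=0x259DA
Completed: cp=U+259DA (starts at byte 3)
Byte[7]=F0: 4-byte lead, need 3 cont bytes. acc=0x0
Byte[8]=9F: continuation. acc=(acc<<6)|0x1F=0x1F
Byte[9]=A7: continuation. acc=(acc<<6)|0x27=0x7E7
Byte[10]: stream ended, expected continuation. INVALID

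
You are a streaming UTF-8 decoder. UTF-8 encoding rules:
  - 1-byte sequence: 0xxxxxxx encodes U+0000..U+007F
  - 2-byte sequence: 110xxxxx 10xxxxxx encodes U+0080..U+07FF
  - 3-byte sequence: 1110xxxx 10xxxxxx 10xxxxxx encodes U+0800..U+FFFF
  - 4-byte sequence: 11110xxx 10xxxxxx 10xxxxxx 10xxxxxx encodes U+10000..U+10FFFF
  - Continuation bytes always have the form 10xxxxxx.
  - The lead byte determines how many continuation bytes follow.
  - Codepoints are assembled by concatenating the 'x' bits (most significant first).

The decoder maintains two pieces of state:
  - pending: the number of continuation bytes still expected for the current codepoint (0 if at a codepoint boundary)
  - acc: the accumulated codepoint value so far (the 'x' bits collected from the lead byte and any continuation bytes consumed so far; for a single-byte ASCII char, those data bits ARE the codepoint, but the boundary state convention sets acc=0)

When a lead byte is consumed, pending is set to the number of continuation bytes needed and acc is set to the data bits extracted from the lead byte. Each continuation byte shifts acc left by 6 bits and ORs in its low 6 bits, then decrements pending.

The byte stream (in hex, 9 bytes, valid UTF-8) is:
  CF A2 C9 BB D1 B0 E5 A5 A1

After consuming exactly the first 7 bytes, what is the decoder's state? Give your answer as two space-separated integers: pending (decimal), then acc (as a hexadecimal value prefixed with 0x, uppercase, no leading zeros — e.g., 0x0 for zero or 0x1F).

Answer: 2 0x5

Derivation:
Byte[0]=CF: 2-byte lead. pending=1, acc=0xF
Byte[1]=A2: continuation. acc=(acc<<6)|0x22=0x3E2, pending=0
Byte[2]=C9: 2-byte lead. pending=1, acc=0x9
Byte[3]=BB: continuation. acc=(acc<<6)|0x3B=0x27B, pending=0
Byte[4]=D1: 2-byte lead. pending=1, acc=0x11
Byte[5]=B0: continuation. acc=(acc<<6)|0x30=0x470, pending=0
Byte[6]=E5: 3-byte lead. pending=2, acc=0x5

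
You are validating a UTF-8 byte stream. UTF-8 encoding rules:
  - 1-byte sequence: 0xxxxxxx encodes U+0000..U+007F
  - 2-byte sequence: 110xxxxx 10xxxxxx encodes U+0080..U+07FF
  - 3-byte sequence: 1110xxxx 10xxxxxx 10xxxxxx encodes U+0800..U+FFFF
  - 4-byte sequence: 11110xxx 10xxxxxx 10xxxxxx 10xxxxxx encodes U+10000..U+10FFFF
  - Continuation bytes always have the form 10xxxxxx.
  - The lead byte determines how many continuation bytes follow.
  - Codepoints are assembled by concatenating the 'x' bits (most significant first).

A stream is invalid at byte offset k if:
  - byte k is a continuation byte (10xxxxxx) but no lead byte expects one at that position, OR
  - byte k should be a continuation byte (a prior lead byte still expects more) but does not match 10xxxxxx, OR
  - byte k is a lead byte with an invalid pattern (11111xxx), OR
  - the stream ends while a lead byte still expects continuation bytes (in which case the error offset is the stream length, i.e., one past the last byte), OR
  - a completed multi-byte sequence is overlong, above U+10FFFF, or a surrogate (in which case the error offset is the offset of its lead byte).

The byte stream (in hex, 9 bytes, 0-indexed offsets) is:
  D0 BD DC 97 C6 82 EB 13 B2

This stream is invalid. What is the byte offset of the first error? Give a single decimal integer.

Byte[0]=D0: 2-byte lead, need 1 cont bytes. acc=0x10
Byte[1]=BD: continuation. acc=(acc<<6)|0x3D=0x43D
Completed: cp=U+043D (starts at byte 0)
Byte[2]=DC: 2-byte lead, need 1 cont bytes. acc=0x1C
Byte[3]=97: continuation. acc=(acc<<6)|0x17=0x717
Completed: cp=U+0717 (starts at byte 2)
Byte[4]=C6: 2-byte lead, need 1 cont bytes. acc=0x6
Byte[5]=82: continuation. acc=(acc<<6)|0x02=0x182
Completed: cp=U+0182 (starts at byte 4)
Byte[6]=EB: 3-byte lead, need 2 cont bytes. acc=0xB
Byte[7]=13: expected 10xxxxxx continuation. INVALID

Answer: 7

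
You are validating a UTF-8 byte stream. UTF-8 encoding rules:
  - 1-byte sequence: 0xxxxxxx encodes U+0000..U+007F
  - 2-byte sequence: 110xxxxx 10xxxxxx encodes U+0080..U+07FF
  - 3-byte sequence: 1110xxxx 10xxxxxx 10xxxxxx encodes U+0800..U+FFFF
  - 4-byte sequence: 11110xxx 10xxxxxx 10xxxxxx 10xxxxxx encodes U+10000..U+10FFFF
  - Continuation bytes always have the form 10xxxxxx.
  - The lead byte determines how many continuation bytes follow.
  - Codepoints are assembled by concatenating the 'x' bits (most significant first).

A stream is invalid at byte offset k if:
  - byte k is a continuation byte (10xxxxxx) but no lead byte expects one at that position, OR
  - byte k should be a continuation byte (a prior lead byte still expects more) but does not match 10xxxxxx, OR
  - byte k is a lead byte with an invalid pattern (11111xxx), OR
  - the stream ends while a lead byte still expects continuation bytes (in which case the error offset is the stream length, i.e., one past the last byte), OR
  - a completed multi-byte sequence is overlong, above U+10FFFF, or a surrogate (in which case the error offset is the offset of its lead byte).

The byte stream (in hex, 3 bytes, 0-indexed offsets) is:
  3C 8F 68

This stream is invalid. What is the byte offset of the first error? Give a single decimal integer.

Byte[0]=3C: 1-byte ASCII. cp=U+003C
Byte[1]=8F: INVALID lead byte (not 0xxx/110x/1110/11110)

Answer: 1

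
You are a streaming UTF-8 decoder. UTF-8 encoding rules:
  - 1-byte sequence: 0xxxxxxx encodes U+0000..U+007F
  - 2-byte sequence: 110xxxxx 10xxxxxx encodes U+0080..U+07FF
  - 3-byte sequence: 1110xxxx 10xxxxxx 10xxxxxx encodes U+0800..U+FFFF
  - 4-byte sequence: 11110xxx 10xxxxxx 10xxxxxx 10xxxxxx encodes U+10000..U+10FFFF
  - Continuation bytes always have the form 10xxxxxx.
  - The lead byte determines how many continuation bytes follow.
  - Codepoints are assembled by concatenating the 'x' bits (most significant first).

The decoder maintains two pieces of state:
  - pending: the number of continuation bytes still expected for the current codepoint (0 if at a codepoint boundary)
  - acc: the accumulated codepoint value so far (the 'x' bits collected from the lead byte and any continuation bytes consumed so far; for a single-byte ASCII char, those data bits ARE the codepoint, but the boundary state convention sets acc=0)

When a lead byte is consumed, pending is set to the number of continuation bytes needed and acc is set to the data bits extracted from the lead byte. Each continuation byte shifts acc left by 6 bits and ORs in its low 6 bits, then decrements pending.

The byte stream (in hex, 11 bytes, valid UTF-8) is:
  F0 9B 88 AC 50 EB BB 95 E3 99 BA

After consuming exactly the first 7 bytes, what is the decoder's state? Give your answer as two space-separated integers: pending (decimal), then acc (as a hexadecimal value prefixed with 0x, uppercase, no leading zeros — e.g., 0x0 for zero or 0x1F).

Answer: 1 0x2FB

Derivation:
Byte[0]=F0: 4-byte lead. pending=3, acc=0x0
Byte[1]=9B: continuation. acc=(acc<<6)|0x1B=0x1B, pending=2
Byte[2]=88: continuation. acc=(acc<<6)|0x08=0x6C8, pending=1
Byte[3]=AC: continuation. acc=(acc<<6)|0x2C=0x1B22C, pending=0
Byte[4]=50: 1-byte. pending=0, acc=0x0
Byte[5]=EB: 3-byte lead. pending=2, acc=0xB
Byte[6]=BB: continuation. acc=(acc<<6)|0x3B=0x2FB, pending=1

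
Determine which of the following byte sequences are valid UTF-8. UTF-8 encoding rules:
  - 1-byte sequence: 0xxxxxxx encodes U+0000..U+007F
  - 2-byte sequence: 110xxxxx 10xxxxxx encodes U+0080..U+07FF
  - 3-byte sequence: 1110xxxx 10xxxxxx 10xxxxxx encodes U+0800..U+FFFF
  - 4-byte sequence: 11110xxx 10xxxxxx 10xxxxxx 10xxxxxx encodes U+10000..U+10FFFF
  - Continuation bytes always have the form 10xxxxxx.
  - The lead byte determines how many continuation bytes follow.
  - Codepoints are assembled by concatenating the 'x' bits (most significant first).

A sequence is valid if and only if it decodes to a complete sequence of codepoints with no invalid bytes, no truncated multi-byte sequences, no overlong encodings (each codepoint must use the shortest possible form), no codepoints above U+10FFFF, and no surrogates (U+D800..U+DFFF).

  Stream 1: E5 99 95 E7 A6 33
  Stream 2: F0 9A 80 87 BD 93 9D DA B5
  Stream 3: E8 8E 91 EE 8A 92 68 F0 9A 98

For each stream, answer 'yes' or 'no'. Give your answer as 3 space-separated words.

Answer: no no no

Derivation:
Stream 1: error at byte offset 5. INVALID
Stream 2: error at byte offset 4. INVALID
Stream 3: error at byte offset 10. INVALID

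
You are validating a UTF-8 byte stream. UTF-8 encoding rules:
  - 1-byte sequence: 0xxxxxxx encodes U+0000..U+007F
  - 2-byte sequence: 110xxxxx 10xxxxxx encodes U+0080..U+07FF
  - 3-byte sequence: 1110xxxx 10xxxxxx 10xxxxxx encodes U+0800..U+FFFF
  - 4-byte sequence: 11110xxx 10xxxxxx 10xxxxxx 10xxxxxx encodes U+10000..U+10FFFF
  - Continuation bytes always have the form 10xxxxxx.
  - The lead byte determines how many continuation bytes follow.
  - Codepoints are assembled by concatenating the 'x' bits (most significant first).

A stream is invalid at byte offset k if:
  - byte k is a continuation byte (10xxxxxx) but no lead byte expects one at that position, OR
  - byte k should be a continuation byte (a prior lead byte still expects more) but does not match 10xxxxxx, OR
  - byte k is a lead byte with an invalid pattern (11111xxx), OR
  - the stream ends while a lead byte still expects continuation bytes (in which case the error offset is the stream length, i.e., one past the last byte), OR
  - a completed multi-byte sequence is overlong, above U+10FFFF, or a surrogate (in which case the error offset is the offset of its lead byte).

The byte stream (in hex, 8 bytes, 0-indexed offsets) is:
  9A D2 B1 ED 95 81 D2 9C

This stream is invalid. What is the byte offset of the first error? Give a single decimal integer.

Answer: 0

Derivation:
Byte[0]=9A: INVALID lead byte (not 0xxx/110x/1110/11110)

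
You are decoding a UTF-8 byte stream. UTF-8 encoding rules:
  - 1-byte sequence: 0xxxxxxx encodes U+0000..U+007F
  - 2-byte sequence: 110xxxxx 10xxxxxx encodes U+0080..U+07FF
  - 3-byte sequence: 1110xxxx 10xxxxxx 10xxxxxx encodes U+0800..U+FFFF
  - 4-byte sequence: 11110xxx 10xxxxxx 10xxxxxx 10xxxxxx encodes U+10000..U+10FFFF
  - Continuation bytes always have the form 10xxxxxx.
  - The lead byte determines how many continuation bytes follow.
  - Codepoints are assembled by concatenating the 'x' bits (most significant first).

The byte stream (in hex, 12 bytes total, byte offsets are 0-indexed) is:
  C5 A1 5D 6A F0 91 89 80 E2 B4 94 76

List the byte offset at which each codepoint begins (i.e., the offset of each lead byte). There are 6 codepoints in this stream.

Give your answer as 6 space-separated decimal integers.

Answer: 0 2 3 4 8 11

Derivation:
Byte[0]=C5: 2-byte lead, need 1 cont bytes. acc=0x5
Byte[1]=A1: continuation. acc=(acc<<6)|0x21=0x161
Completed: cp=U+0161 (starts at byte 0)
Byte[2]=5D: 1-byte ASCII. cp=U+005D
Byte[3]=6A: 1-byte ASCII. cp=U+006A
Byte[4]=F0: 4-byte lead, need 3 cont bytes. acc=0x0
Byte[5]=91: continuation. acc=(acc<<6)|0x11=0x11
Byte[6]=89: continuation. acc=(acc<<6)|0x09=0x449
Byte[7]=80: continuation. acc=(acc<<6)|0x00=0x11240
Completed: cp=U+11240 (starts at byte 4)
Byte[8]=E2: 3-byte lead, need 2 cont bytes. acc=0x2
Byte[9]=B4: continuation. acc=(acc<<6)|0x34=0xB4
Byte[10]=94: continuation. acc=(acc<<6)|0x14=0x2D14
Completed: cp=U+2D14 (starts at byte 8)
Byte[11]=76: 1-byte ASCII. cp=U+0076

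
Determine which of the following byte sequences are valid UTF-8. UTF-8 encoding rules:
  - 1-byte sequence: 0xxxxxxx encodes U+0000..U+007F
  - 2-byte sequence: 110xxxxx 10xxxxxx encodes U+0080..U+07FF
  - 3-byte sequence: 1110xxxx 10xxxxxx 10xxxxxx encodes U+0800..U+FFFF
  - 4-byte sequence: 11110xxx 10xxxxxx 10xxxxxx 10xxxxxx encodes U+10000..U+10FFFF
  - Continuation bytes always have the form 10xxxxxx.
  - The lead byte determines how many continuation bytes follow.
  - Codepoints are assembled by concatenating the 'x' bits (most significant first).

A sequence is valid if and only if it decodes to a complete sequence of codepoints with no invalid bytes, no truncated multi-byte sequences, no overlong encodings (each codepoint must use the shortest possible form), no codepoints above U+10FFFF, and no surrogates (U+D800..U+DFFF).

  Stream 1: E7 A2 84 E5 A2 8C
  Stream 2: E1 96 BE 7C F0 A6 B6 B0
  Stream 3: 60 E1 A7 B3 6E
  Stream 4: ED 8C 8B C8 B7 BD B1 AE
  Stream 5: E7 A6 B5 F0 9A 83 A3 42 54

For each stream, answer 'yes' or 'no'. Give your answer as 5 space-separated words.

Stream 1: decodes cleanly. VALID
Stream 2: decodes cleanly. VALID
Stream 3: decodes cleanly. VALID
Stream 4: error at byte offset 5. INVALID
Stream 5: decodes cleanly. VALID

Answer: yes yes yes no yes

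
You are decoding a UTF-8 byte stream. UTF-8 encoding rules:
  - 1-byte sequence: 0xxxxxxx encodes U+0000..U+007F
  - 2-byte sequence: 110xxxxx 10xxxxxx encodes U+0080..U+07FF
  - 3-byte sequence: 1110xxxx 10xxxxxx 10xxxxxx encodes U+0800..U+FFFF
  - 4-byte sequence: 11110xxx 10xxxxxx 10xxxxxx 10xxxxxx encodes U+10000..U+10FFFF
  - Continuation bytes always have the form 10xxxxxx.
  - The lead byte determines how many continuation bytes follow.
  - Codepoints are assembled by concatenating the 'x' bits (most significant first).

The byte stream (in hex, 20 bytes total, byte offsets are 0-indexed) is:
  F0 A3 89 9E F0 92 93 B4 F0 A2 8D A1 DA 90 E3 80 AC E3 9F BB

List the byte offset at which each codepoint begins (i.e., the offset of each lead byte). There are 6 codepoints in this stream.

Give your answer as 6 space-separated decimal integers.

Byte[0]=F0: 4-byte lead, need 3 cont bytes. acc=0x0
Byte[1]=A3: continuation. acc=(acc<<6)|0x23=0x23
Byte[2]=89: continuation. acc=(acc<<6)|0x09=0x8C9
Byte[3]=9E: continuation. acc=(acc<<6)|0x1E=0x2325E
Completed: cp=U+2325E (starts at byte 0)
Byte[4]=F0: 4-byte lead, need 3 cont bytes. acc=0x0
Byte[5]=92: continuation. acc=(acc<<6)|0x12=0x12
Byte[6]=93: continuation. acc=(acc<<6)|0x13=0x493
Byte[7]=B4: continuation. acc=(acc<<6)|0x34=0x124F4
Completed: cp=U+124F4 (starts at byte 4)
Byte[8]=F0: 4-byte lead, need 3 cont bytes. acc=0x0
Byte[9]=A2: continuation. acc=(acc<<6)|0x22=0x22
Byte[10]=8D: continuation. acc=(acc<<6)|0x0D=0x88D
Byte[11]=A1: continuation. acc=(acc<<6)|0x21=0x22361
Completed: cp=U+22361 (starts at byte 8)
Byte[12]=DA: 2-byte lead, need 1 cont bytes. acc=0x1A
Byte[13]=90: continuation. acc=(acc<<6)|0x10=0x690
Completed: cp=U+0690 (starts at byte 12)
Byte[14]=E3: 3-byte lead, need 2 cont bytes. acc=0x3
Byte[15]=80: continuation. acc=(acc<<6)|0x00=0xC0
Byte[16]=AC: continuation. acc=(acc<<6)|0x2C=0x302C
Completed: cp=U+302C (starts at byte 14)
Byte[17]=E3: 3-byte lead, need 2 cont bytes. acc=0x3
Byte[18]=9F: continuation. acc=(acc<<6)|0x1F=0xDF
Byte[19]=BB: continuation. acc=(acc<<6)|0x3B=0x37FB
Completed: cp=U+37FB (starts at byte 17)

Answer: 0 4 8 12 14 17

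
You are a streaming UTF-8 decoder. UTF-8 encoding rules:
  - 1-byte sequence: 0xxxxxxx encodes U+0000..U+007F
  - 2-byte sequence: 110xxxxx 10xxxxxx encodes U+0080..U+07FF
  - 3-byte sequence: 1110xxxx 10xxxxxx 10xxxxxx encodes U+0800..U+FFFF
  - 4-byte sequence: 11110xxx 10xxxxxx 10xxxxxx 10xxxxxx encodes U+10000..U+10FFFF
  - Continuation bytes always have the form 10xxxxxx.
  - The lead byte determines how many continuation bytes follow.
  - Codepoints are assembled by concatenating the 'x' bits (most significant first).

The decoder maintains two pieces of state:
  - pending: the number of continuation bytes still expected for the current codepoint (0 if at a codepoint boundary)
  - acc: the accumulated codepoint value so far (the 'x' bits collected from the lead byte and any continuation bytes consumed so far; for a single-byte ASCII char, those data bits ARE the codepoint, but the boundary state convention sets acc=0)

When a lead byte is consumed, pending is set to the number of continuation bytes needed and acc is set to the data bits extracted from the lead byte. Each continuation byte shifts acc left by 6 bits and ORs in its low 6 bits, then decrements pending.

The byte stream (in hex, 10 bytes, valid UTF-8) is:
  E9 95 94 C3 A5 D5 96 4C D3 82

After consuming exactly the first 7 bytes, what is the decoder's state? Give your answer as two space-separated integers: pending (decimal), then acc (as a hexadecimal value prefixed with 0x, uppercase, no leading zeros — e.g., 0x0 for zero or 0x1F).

Byte[0]=E9: 3-byte lead. pending=2, acc=0x9
Byte[1]=95: continuation. acc=(acc<<6)|0x15=0x255, pending=1
Byte[2]=94: continuation. acc=(acc<<6)|0x14=0x9554, pending=0
Byte[3]=C3: 2-byte lead. pending=1, acc=0x3
Byte[4]=A5: continuation. acc=(acc<<6)|0x25=0xE5, pending=0
Byte[5]=D5: 2-byte lead. pending=1, acc=0x15
Byte[6]=96: continuation. acc=(acc<<6)|0x16=0x556, pending=0

Answer: 0 0x556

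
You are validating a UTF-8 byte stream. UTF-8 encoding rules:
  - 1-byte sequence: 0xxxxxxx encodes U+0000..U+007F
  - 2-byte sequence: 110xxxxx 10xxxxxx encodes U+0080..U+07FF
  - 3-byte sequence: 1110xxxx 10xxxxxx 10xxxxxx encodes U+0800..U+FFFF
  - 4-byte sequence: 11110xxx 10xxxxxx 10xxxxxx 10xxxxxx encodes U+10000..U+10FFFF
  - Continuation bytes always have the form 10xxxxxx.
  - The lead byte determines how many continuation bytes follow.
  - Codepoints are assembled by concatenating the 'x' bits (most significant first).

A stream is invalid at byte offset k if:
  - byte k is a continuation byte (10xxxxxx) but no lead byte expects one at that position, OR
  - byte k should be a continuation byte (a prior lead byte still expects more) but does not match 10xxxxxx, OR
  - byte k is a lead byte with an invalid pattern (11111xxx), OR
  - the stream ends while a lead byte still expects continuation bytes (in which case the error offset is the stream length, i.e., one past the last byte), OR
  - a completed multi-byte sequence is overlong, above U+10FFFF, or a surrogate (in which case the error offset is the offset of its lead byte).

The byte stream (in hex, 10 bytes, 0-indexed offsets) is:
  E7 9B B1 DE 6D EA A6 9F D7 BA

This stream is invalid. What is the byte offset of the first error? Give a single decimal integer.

Byte[0]=E7: 3-byte lead, need 2 cont bytes. acc=0x7
Byte[1]=9B: continuation. acc=(acc<<6)|0x1B=0x1DB
Byte[2]=B1: continuation. acc=(acc<<6)|0x31=0x76F1
Completed: cp=U+76F1 (starts at byte 0)
Byte[3]=DE: 2-byte lead, need 1 cont bytes. acc=0x1E
Byte[4]=6D: expected 10xxxxxx continuation. INVALID

Answer: 4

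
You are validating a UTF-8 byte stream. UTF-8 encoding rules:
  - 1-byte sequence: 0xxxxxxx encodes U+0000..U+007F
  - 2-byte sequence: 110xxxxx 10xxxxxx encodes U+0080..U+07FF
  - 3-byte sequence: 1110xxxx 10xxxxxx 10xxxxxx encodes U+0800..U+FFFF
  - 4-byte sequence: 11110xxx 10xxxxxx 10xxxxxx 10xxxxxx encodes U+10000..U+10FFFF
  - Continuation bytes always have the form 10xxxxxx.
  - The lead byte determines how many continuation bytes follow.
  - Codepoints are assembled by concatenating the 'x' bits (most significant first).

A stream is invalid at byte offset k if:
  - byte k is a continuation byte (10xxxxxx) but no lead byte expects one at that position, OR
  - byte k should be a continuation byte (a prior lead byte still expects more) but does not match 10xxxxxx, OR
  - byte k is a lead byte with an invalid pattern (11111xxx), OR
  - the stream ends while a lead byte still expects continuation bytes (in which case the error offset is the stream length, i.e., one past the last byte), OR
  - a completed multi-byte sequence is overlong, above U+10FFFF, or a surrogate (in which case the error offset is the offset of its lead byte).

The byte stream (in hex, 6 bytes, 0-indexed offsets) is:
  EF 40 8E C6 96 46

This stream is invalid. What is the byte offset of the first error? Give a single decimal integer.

Answer: 1

Derivation:
Byte[0]=EF: 3-byte lead, need 2 cont bytes. acc=0xF
Byte[1]=40: expected 10xxxxxx continuation. INVALID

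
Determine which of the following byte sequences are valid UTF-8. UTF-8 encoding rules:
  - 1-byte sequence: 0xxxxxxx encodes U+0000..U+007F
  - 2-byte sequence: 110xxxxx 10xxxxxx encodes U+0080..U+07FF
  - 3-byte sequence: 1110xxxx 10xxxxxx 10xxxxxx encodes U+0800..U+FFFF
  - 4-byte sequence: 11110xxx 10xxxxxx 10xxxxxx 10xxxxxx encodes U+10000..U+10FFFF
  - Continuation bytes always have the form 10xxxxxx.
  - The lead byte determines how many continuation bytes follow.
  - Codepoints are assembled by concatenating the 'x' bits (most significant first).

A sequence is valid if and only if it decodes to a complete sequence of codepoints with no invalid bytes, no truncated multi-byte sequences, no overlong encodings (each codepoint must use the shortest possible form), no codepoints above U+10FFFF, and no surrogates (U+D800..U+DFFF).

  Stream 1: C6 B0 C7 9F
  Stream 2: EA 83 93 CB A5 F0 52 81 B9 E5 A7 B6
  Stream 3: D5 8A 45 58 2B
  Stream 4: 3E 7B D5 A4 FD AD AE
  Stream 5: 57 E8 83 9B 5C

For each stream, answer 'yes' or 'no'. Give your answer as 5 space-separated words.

Stream 1: decodes cleanly. VALID
Stream 2: error at byte offset 6. INVALID
Stream 3: decodes cleanly. VALID
Stream 4: error at byte offset 4. INVALID
Stream 5: decodes cleanly. VALID

Answer: yes no yes no yes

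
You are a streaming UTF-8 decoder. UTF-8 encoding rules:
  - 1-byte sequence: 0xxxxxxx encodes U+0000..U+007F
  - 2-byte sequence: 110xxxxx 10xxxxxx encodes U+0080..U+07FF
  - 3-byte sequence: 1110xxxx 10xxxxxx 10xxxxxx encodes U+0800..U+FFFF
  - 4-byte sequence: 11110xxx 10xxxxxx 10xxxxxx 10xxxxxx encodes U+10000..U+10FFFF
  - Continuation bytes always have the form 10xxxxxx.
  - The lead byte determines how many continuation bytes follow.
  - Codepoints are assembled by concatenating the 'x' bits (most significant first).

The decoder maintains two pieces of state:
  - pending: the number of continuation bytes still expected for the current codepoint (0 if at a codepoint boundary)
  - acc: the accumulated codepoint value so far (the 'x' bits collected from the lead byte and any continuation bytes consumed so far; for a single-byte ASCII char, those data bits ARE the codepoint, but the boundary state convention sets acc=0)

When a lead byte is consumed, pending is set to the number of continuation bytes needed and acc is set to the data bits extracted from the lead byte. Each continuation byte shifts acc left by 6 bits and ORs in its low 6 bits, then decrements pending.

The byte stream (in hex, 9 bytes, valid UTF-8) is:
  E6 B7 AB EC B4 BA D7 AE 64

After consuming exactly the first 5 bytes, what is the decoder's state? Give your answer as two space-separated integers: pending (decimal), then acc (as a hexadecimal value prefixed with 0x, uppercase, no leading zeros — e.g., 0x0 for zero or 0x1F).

Answer: 1 0x334

Derivation:
Byte[0]=E6: 3-byte lead. pending=2, acc=0x6
Byte[1]=B7: continuation. acc=(acc<<6)|0x37=0x1B7, pending=1
Byte[2]=AB: continuation. acc=(acc<<6)|0x2B=0x6DEB, pending=0
Byte[3]=EC: 3-byte lead. pending=2, acc=0xC
Byte[4]=B4: continuation. acc=(acc<<6)|0x34=0x334, pending=1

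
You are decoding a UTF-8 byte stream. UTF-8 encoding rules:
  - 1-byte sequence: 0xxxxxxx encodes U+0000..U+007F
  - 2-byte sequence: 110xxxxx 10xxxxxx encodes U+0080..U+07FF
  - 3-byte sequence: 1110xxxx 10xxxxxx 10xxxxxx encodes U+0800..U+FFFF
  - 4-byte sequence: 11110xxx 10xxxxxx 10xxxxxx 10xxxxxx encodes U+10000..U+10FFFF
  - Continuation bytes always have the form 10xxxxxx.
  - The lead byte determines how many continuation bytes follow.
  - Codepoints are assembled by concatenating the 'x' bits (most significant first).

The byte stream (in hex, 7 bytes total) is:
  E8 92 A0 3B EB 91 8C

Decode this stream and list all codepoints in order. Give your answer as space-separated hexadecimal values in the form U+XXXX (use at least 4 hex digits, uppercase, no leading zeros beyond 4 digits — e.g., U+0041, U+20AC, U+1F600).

Byte[0]=E8: 3-byte lead, need 2 cont bytes. acc=0x8
Byte[1]=92: continuation. acc=(acc<<6)|0x12=0x212
Byte[2]=A0: continuation. acc=(acc<<6)|0x20=0x84A0
Completed: cp=U+84A0 (starts at byte 0)
Byte[3]=3B: 1-byte ASCII. cp=U+003B
Byte[4]=EB: 3-byte lead, need 2 cont bytes. acc=0xB
Byte[5]=91: continuation. acc=(acc<<6)|0x11=0x2D1
Byte[6]=8C: continuation. acc=(acc<<6)|0x0C=0xB44C
Completed: cp=U+B44C (starts at byte 4)

Answer: U+84A0 U+003B U+B44C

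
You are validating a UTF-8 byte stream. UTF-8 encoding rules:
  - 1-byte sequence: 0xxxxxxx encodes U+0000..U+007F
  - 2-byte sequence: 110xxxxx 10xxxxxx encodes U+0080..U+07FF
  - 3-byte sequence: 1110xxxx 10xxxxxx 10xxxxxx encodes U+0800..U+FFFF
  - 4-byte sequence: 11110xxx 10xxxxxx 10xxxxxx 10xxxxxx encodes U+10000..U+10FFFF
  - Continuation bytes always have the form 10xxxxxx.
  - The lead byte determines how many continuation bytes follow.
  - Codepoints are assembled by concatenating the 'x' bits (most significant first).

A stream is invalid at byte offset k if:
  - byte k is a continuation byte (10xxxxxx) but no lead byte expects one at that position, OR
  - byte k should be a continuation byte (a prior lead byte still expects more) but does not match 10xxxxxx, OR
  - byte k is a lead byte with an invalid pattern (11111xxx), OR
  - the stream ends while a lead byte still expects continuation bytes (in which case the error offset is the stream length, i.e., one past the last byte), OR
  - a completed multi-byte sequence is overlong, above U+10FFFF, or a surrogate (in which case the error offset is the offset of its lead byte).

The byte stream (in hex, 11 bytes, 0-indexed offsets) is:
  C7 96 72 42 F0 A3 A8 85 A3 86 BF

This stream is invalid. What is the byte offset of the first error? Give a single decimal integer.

Answer: 8

Derivation:
Byte[0]=C7: 2-byte lead, need 1 cont bytes. acc=0x7
Byte[1]=96: continuation. acc=(acc<<6)|0x16=0x1D6
Completed: cp=U+01D6 (starts at byte 0)
Byte[2]=72: 1-byte ASCII. cp=U+0072
Byte[3]=42: 1-byte ASCII. cp=U+0042
Byte[4]=F0: 4-byte lead, need 3 cont bytes. acc=0x0
Byte[5]=A3: continuation. acc=(acc<<6)|0x23=0x23
Byte[6]=A8: continuation. acc=(acc<<6)|0x28=0x8E8
Byte[7]=85: continuation. acc=(acc<<6)|0x05=0x23A05
Completed: cp=U+23A05 (starts at byte 4)
Byte[8]=A3: INVALID lead byte (not 0xxx/110x/1110/11110)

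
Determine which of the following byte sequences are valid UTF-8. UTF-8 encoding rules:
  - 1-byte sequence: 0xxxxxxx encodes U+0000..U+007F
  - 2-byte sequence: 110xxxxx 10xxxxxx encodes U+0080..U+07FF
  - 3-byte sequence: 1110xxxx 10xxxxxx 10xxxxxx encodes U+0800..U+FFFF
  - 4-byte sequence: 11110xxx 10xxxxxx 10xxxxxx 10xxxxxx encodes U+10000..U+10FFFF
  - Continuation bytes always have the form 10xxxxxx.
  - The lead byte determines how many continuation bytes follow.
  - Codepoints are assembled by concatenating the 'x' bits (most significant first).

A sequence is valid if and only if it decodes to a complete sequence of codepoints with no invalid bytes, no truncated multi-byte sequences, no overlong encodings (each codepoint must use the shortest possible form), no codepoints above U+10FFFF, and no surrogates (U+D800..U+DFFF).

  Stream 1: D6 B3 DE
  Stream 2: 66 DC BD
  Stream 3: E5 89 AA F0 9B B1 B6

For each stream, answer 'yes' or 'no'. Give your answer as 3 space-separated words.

Stream 1: error at byte offset 3. INVALID
Stream 2: decodes cleanly. VALID
Stream 3: decodes cleanly. VALID

Answer: no yes yes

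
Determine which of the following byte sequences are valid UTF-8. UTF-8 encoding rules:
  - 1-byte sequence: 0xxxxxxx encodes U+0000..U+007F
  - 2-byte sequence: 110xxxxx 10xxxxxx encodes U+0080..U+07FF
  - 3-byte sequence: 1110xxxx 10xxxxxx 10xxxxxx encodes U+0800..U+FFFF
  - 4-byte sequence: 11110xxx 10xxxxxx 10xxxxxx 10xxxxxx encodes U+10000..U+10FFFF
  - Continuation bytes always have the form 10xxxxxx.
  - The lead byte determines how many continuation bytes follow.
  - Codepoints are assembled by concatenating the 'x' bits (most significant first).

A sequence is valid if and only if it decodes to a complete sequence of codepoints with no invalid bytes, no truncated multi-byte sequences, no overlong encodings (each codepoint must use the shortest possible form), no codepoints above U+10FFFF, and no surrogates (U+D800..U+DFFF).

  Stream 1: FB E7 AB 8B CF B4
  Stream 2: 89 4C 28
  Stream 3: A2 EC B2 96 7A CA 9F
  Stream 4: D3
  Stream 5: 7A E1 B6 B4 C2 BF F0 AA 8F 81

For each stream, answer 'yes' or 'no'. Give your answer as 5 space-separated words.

Answer: no no no no yes

Derivation:
Stream 1: error at byte offset 0. INVALID
Stream 2: error at byte offset 0. INVALID
Stream 3: error at byte offset 0. INVALID
Stream 4: error at byte offset 1. INVALID
Stream 5: decodes cleanly. VALID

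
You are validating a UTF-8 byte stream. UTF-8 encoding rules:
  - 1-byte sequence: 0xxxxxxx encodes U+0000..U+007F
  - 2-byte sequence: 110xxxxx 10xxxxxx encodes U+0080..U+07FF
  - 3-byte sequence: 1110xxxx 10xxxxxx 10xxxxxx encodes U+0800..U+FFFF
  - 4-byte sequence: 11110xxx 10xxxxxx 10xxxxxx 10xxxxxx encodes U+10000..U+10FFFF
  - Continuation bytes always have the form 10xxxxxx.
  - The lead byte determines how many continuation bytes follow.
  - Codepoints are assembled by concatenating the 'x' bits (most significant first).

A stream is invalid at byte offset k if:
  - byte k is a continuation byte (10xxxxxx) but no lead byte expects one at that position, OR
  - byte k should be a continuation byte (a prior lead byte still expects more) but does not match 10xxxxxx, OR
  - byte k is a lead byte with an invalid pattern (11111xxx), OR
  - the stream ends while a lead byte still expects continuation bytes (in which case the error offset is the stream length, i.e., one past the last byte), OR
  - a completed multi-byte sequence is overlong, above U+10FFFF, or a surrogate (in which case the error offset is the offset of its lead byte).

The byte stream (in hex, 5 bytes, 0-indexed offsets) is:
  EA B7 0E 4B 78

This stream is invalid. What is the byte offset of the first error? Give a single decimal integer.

Answer: 2

Derivation:
Byte[0]=EA: 3-byte lead, need 2 cont bytes. acc=0xA
Byte[1]=B7: continuation. acc=(acc<<6)|0x37=0x2B7
Byte[2]=0E: expected 10xxxxxx continuation. INVALID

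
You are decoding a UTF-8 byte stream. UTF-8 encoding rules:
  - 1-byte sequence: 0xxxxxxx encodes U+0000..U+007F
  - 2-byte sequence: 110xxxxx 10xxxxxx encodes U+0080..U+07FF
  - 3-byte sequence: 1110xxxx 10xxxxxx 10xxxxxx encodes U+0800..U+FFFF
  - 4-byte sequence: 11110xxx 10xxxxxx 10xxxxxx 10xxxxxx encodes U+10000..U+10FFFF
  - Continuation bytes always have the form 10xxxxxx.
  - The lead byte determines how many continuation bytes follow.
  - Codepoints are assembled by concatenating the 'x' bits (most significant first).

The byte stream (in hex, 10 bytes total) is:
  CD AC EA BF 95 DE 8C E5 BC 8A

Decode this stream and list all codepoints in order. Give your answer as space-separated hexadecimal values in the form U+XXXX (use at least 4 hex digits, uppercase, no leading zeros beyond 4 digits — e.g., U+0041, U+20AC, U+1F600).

Byte[0]=CD: 2-byte lead, need 1 cont bytes. acc=0xD
Byte[1]=AC: continuation. acc=(acc<<6)|0x2C=0x36C
Completed: cp=U+036C (starts at byte 0)
Byte[2]=EA: 3-byte lead, need 2 cont bytes. acc=0xA
Byte[3]=BF: continuation. acc=(acc<<6)|0x3F=0x2BF
Byte[4]=95: continuation. acc=(acc<<6)|0x15=0xAFD5
Completed: cp=U+AFD5 (starts at byte 2)
Byte[5]=DE: 2-byte lead, need 1 cont bytes. acc=0x1E
Byte[6]=8C: continuation. acc=(acc<<6)|0x0C=0x78C
Completed: cp=U+078C (starts at byte 5)
Byte[7]=E5: 3-byte lead, need 2 cont bytes. acc=0x5
Byte[8]=BC: continuation. acc=(acc<<6)|0x3C=0x17C
Byte[9]=8A: continuation. acc=(acc<<6)|0x0A=0x5F0A
Completed: cp=U+5F0A (starts at byte 7)

Answer: U+036C U+AFD5 U+078C U+5F0A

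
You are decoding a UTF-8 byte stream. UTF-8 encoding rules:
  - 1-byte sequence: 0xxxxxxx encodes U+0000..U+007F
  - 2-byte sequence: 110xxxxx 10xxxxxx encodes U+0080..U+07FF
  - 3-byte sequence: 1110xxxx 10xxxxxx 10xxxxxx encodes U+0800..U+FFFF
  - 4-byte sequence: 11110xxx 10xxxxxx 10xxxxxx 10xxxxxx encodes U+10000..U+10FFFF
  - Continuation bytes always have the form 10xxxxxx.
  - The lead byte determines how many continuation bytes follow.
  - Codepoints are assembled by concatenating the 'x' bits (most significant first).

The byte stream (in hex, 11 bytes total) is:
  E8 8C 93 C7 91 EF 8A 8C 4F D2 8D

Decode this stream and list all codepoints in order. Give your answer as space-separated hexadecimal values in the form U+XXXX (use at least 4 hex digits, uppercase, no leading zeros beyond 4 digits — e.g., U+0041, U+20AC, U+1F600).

Answer: U+8313 U+01D1 U+F28C U+004F U+048D

Derivation:
Byte[0]=E8: 3-byte lead, need 2 cont bytes. acc=0x8
Byte[1]=8C: continuation. acc=(acc<<6)|0x0C=0x20C
Byte[2]=93: continuation. acc=(acc<<6)|0x13=0x8313
Completed: cp=U+8313 (starts at byte 0)
Byte[3]=C7: 2-byte lead, need 1 cont bytes. acc=0x7
Byte[4]=91: continuation. acc=(acc<<6)|0x11=0x1D1
Completed: cp=U+01D1 (starts at byte 3)
Byte[5]=EF: 3-byte lead, need 2 cont bytes. acc=0xF
Byte[6]=8A: continuation. acc=(acc<<6)|0x0A=0x3CA
Byte[7]=8C: continuation. acc=(acc<<6)|0x0C=0xF28C
Completed: cp=U+F28C (starts at byte 5)
Byte[8]=4F: 1-byte ASCII. cp=U+004F
Byte[9]=D2: 2-byte lead, need 1 cont bytes. acc=0x12
Byte[10]=8D: continuation. acc=(acc<<6)|0x0D=0x48D
Completed: cp=U+048D (starts at byte 9)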